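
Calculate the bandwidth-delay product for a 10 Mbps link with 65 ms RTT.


BDP = bandwidth * RTT
= 10 Mbps * 65 ms
= 10 * 1e6 * 65 / 1000 bits
= 650000 bits
= 81250 bytes
= 79.3457 KB
BDP = 650000 bits (81250 bytes)


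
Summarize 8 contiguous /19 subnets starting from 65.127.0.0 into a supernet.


Original prefix: /19
Number of subnets: 8 = 2^3
New prefix = 19 - 3 = 16
Supernet: 65.127.0.0/16


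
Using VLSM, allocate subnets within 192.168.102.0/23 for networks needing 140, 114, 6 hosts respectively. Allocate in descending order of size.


140 hosts -> /24 (254 usable): 192.168.102.0/24
114 hosts -> /25 (126 usable): 192.168.103.0/25
6 hosts -> /29 (6 usable): 192.168.103.128/29
Allocation: 192.168.102.0/24 (140 hosts, 254 usable); 192.168.103.0/25 (114 hosts, 126 usable); 192.168.103.128/29 (6 hosts, 6 usable)


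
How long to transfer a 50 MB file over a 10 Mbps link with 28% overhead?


Effective throughput = 10 * (1 - 28/100) = 7.2 Mbps
File size in Mb = 50 * 8 = 400 Mb
Time = 400 / 7.2
Time = 55.5556 seconds


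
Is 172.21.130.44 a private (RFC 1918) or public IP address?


RFC 1918 private ranges:
  10.0.0.0/8 (10.0.0.0 - 10.255.255.255)
  172.16.0.0/12 (172.16.0.0 - 172.31.255.255)
  192.168.0.0/16 (192.168.0.0 - 192.168.255.255)
Private (in 172.16.0.0/12)


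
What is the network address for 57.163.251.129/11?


IP:   00111001.10100011.11111011.10000001
Mask: 11111111.11100000.00000000.00000000
AND operation:
Net:  00111001.10100000.00000000.00000000
Network: 57.160.0.0/11


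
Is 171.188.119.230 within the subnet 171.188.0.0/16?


Subnet network: 171.188.0.0
Test IP AND mask: 171.188.0.0
Yes, 171.188.119.230 is in 171.188.0.0/16


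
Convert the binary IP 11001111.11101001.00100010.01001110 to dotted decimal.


11001111 = 207
11101001 = 233
00100010 = 34
01001110 = 78
IP: 207.233.34.78


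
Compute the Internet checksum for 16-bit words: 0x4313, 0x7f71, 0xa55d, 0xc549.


Sum all words (with carry folding):
+ 0x4313 = 0x4313
+ 0x7f71 = 0xc284
+ 0xa55d = 0x67e2
+ 0xc549 = 0x2d2c
One's complement: ~0x2d2c
Checksum = 0xd2d3


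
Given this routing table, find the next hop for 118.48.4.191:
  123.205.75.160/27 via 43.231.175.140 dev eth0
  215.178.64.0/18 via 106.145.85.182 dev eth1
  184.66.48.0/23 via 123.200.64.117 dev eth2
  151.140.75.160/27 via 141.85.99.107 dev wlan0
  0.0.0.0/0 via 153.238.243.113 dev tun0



Longest prefix match for 118.48.4.191:
  /27 123.205.75.160: no
  /18 215.178.64.0: no
  /23 184.66.48.0: no
  /27 151.140.75.160: no
  /0 0.0.0.0: MATCH
Selected: next-hop 153.238.243.113 via tun0 (matched /0)


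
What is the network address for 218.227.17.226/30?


IP:   11011010.11100011.00010001.11100010
Mask: 11111111.11111111.11111111.11111100
AND operation:
Net:  11011010.11100011.00010001.11100000
Network: 218.227.17.224/30


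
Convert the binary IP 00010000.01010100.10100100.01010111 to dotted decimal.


00010000 = 16
01010100 = 84
10100100 = 164
01010111 = 87
IP: 16.84.164.87


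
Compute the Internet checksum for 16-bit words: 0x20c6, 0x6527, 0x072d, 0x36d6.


Sum all words (with carry folding):
+ 0x20c6 = 0x20c6
+ 0x6527 = 0x85ed
+ 0x072d = 0x8d1a
+ 0x36d6 = 0xc3f0
One's complement: ~0xc3f0
Checksum = 0x3c0f


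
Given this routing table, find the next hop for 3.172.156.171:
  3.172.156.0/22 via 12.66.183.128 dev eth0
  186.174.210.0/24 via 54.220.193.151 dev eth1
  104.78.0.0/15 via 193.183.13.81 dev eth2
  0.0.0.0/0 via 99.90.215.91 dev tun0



Longest prefix match for 3.172.156.171:
  /22 3.172.156.0: MATCH
  /24 186.174.210.0: no
  /15 104.78.0.0: no
  /0 0.0.0.0: MATCH
Selected: next-hop 12.66.183.128 via eth0 (matched /22)


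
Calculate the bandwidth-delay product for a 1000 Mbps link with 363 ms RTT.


BDP = bandwidth * RTT
= 1000 Mbps * 363 ms
= 1000 * 1e6 * 363 / 1000 bits
= 363000000 bits
= 45375000 bytes
= 44311.5234 KB
BDP = 363000000 bits (45375000 bytes)


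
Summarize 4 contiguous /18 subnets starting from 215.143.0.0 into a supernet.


Original prefix: /18
Number of subnets: 4 = 2^2
New prefix = 18 - 2 = 16
Supernet: 215.143.0.0/16


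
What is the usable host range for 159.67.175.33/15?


Network: 159.66.0.0
Broadcast: 159.67.255.255
First usable = network + 1
Last usable = broadcast - 1
Range: 159.66.0.1 to 159.67.255.254


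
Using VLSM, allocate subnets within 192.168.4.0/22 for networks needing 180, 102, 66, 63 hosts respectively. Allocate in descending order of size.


180 hosts -> /24 (254 usable): 192.168.4.0/24
102 hosts -> /25 (126 usable): 192.168.5.0/25
66 hosts -> /25 (126 usable): 192.168.5.128/25
63 hosts -> /25 (126 usable): 192.168.6.0/25
Allocation: 192.168.4.0/24 (180 hosts, 254 usable); 192.168.5.0/25 (102 hosts, 126 usable); 192.168.5.128/25 (66 hosts, 126 usable); 192.168.6.0/25 (63 hosts, 126 usable)


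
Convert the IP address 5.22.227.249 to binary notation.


5 = 00000101
22 = 00010110
227 = 11100011
249 = 11111001
Binary: 00000101.00010110.11100011.11111001


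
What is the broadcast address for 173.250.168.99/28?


Network: 173.250.168.96/28
Host bits = 4
Set all host bits to 1:
Broadcast: 173.250.168.111


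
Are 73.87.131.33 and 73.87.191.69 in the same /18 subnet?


Mask: 255.255.192.0
73.87.131.33 AND mask = 73.87.128.0
73.87.191.69 AND mask = 73.87.128.0
Yes, same subnet (73.87.128.0)


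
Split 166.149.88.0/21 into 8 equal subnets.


New prefix = 21 + 3 = 24
Each subnet has 256 addresses
  166.149.88.0/24
  166.149.89.0/24
  166.149.90.0/24
  166.149.91.0/24
  166.149.92.0/24
  166.149.93.0/24
  166.149.94.0/24
  166.149.95.0/24
Subnets: 166.149.88.0/24, 166.149.89.0/24, 166.149.90.0/24, 166.149.91.0/24, 166.149.92.0/24, 166.149.93.0/24, 166.149.94.0/24, 166.149.95.0/24


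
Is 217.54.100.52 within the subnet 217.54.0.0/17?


Subnet network: 217.54.0.0
Test IP AND mask: 217.54.0.0
Yes, 217.54.100.52 is in 217.54.0.0/17


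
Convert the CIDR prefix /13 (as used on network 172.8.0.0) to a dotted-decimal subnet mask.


/13 means 13 network bits, 19 host bits
Binary: 11111111111110000000000000000000
Mask: 255.248.0.0


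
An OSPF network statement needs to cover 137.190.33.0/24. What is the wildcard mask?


Subnet mask: 255.255.255.0
Wildcard = 255.255.255.255 - subnet mask
255 - 255 = 0
255 - 255 = 0
255 - 255 = 0
255 - 0 = 255
Wildcard: 0.0.0.255


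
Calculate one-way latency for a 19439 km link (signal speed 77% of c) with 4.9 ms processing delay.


Speed = 0.77 * 3e5 km/s = 231000 km/s
Propagation delay = 19439 / 231000 = 0.0842 s = 84.1515 ms
Processing delay = 4.9 ms
Total one-way latency = 89.0515 ms


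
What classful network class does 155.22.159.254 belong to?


First octet: 155
Binary: 10011011
10xxxxxx -> Class B (128-191)
Class B, default mask 255.255.0.0 (/16)


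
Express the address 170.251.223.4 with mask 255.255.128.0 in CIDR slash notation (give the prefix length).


Binary: 11111111.11111111.10000000.00000000
Count leading 1s
Prefix: /17


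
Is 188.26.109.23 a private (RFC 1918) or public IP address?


RFC 1918 private ranges:
  10.0.0.0/8 (10.0.0.0 - 10.255.255.255)
  172.16.0.0/12 (172.16.0.0 - 172.31.255.255)
  192.168.0.0/16 (192.168.0.0 - 192.168.255.255)
Public (not in any RFC 1918 range)


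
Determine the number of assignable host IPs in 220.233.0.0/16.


Host bits = 32 - 16 = 16
Total addresses = 2^16 = 65536
Usable = total - 2 (network and broadcast)
Usable hosts: 65534


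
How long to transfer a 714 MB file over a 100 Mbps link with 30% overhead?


Effective throughput = 100 * (1 - 30/100) = 70 Mbps
File size in Mb = 714 * 8 = 5712 Mb
Time = 5712 / 70
Time = 81.6 seconds


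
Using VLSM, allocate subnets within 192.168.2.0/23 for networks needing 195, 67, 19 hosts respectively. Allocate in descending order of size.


195 hosts -> /24 (254 usable): 192.168.2.0/24
67 hosts -> /25 (126 usable): 192.168.3.0/25
19 hosts -> /27 (30 usable): 192.168.3.128/27
Allocation: 192.168.2.0/24 (195 hosts, 254 usable); 192.168.3.0/25 (67 hosts, 126 usable); 192.168.3.128/27 (19 hosts, 30 usable)


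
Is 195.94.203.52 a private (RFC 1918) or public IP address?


RFC 1918 private ranges:
  10.0.0.0/8 (10.0.0.0 - 10.255.255.255)
  172.16.0.0/12 (172.16.0.0 - 172.31.255.255)
  192.168.0.0/16 (192.168.0.0 - 192.168.255.255)
Public (not in any RFC 1918 range)


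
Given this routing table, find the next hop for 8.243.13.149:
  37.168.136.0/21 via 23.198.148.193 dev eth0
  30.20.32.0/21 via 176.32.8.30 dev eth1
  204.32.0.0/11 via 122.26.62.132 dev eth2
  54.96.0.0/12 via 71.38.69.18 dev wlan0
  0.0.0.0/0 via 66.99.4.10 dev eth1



Longest prefix match for 8.243.13.149:
  /21 37.168.136.0: no
  /21 30.20.32.0: no
  /11 204.32.0.0: no
  /12 54.96.0.0: no
  /0 0.0.0.0: MATCH
Selected: next-hop 66.99.4.10 via eth1 (matched /0)


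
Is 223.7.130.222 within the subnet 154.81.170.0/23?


Subnet network: 154.81.170.0
Test IP AND mask: 223.7.130.0
No, 223.7.130.222 is not in 154.81.170.0/23


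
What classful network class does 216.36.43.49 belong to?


First octet: 216
Binary: 11011000
110xxxxx -> Class C (192-223)
Class C, default mask 255.255.255.0 (/24)


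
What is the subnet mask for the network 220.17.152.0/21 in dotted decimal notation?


/21 means 21 network bits, 11 host bits
Binary: 11111111111111111111100000000000
Mask: 255.255.248.0


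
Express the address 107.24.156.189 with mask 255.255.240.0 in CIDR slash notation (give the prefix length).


Binary: 11111111.11111111.11110000.00000000
Count leading 1s
Prefix: /20


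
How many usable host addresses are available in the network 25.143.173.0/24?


Host bits = 32 - 24 = 8
Total addresses = 2^8 = 256
Usable = total - 2 (network and broadcast)
Usable hosts: 254


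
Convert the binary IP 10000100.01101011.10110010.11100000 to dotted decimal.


10000100 = 132
01101011 = 107
10110010 = 178
11100000 = 224
IP: 132.107.178.224


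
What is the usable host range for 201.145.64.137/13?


Network: 201.144.0.0
Broadcast: 201.151.255.255
First usable = network + 1
Last usable = broadcast - 1
Range: 201.144.0.1 to 201.151.255.254


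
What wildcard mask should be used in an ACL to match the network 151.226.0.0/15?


Subnet mask: 255.254.0.0
Wildcard = 255.255.255.255 - subnet mask
255 - 255 = 0
255 - 254 = 1
255 - 0 = 255
255 - 0 = 255
Wildcard: 0.1.255.255


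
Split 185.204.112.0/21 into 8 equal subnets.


New prefix = 21 + 3 = 24
Each subnet has 256 addresses
  185.204.112.0/24
  185.204.113.0/24
  185.204.114.0/24
  185.204.115.0/24
  185.204.116.0/24
  185.204.117.0/24
  185.204.118.0/24
  185.204.119.0/24
Subnets: 185.204.112.0/24, 185.204.113.0/24, 185.204.114.0/24, 185.204.115.0/24, 185.204.116.0/24, 185.204.117.0/24, 185.204.118.0/24, 185.204.119.0/24


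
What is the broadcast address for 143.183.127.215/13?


Network: 143.176.0.0/13
Host bits = 19
Set all host bits to 1:
Broadcast: 143.183.255.255


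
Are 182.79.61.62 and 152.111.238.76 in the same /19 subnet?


Mask: 255.255.224.0
182.79.61.62 AND mask = 182.79.32.0
152.111.238.76 AND mask = 152.111.224.0
No, different subnets (182.79.32.0 vs 152.111.224.0)


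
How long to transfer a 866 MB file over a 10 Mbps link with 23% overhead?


Effective throughput = 10 * (1 - 23/100) = 7.7 Mbps
File size in Mb = 866 * 8 = 6928 Mb
Time = 6928 / 7.7
Time = 899.7403 seconds


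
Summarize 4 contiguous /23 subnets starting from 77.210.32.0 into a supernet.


Original prefix: /23
Number of subnets: 4 = 2^2
New prefix = 23 - 2 = 21
Supernet: 77.210.32.0/21


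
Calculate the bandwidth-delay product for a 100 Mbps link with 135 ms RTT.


BDP = bandwidth * RTT
= 100 Mbps * 135 ms
= 100 * 1e6 * 135 / 1000 bits
= 13500000 bits
= 1687500 bytes
= 1647.9492 KB
BDP = 13500000 bits (1687500 bytes)


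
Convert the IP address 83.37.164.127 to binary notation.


83 = 01010011
37 = 00100101
164 = 10100100
127 = 01111111
Binary: 01010011.00100101.10100100.01111111


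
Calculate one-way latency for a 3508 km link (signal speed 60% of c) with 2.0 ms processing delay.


Speed = 0.6 * 3e5 km/s = 180000 km/s
Propagation delay = 3508 / 180000 = 0.0195 s = 19.4889 ms
Processing delay = 2.0 ms
Total one-way latency = 21.4889 ms


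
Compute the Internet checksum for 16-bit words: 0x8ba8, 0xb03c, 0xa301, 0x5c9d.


Sum all words (with carry folding):
+ 0x8ba8 = 0x8ba8
+ 0xb03c = 0x3be5
+ 0xa301 = 0xdee6
+ 0x5c9d = 0x3b84
One's complement: ~0x3b84
Checksum = 0xc47b


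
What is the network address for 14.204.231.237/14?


IP:   00001110.11001100.11100111.11101101
Mask: 11111111.11111100.00000000.00000000
AND operation:
Net:  00001110.11001100.00000000.00000000
Network: 14.204.0.0/14


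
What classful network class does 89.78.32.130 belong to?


First octet: 89
Binary: 01011001
0xxxxxxx -> Class A (1-126)
Class A, default mask 255.0.0.0 (/8)


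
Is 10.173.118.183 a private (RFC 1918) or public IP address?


RFC 1918 private ranges:
  10.0.0.0/8 (10.0.0.0 - 10.255.255.255)
  172.16.0.0/12 (172.16.0.0 - 172.31.255.255)
  192.168.0.0/16 (192.168.0.0 - 192.168.255.255)
Private (in 10.0.0.0/8)


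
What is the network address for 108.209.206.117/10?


IP:   01101100.11010001.11001110.01110101
Mask: 11111111.11000000.00000000.00000000
AND operation:
Net:  01101100.11000000.00000000.00000000
Network: 108.192.0.0/10


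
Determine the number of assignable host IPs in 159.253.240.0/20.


Host bits = 32 - 20 = 12
Total addresses = 2^12 = 4096
Usable = total - 2 (network and broadcast)
Usable hosts: 4094


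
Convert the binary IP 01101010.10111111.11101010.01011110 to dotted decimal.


01101010 = 106
10111111 = 191
11101010 = 234
01011110 = 94
IP: 106.191.234.94


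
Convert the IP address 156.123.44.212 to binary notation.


156 = 10011100
123 = 01111011
44 = 00101100
212 = 11010100
Binary: 10011100.01111011.00101100.11010100


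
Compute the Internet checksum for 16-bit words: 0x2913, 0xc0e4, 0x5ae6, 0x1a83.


Sum all words (with carry folding):
+ 0x2913 = 0x2913
+ 0xc0e4 = 0xe9f7
+ 0x5ae6 = 0x44de
+ 0x1a83 = 0x5f61
One's complement: ~0x5f61
Checksum = 0xa09e


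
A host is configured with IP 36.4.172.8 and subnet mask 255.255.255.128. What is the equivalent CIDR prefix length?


Binary: 11111111.11111111.11111111.10000000
Count leading 1s
Prefix: /25


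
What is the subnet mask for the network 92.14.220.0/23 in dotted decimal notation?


/23 means 23 network bits, 9 host bits
Binary: 11111111111111111111111000000000
Mask: 255.255.254.0


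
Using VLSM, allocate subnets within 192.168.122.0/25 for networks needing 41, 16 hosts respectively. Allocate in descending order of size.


41 hosts -> /26 (62 usable): 192.168.122.0/26
16 hosts -> /27 (30 usable): 192.168.122.64/27
Allocation: 192.168.122.0/26 (41 hosts, 62 usable); 192.168.122.64/27 (16 hosts, 30 usable)


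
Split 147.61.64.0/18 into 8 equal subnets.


New prefix = 18 + 3 = 21
Each subnet has 2048 addresses
  147.61.64.0/21
  147.61.72.0/21
  147.61.80.0/21
  147.61.88.0/21
  147.61.96.0/21
  147.61.104.0/21
  147.61.112.0/21
  147.61.120.0/21
Subnets: 147.61.64.0/21, 147.61.72.0/21, 147.61.80.0/21, 147.61.88.0/21, 147.61.96.0/21, 147.61.104.0/21, 147.61.112.0/21, 147.61.120.0/21


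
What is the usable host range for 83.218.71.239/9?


Network: 83.128.0.0
Broadcast: 83.255.255.255
First usable = network + 1
Last usable = broadcast - 1
Range: 83.128.0.1 to 83.255.255.254


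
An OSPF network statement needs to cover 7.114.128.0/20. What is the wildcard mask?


Subnet mask: 255.255.240.0
Wildcard = 255.255.255.255 - subnet mask
255 - 255 = 0
255 - 255 = 0
255 - 240 = 15
255 - 0 = 255
Wildcard: 0.0.15.255


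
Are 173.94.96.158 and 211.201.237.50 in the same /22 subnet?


Mask: 255.255.252.0
173.94.96.158 AND mask = 173.94.96.0
211.201.237.50 AND mask = 211.201.236.0
No, different subnets (173.94.96.0 vs 211.201.236.0)


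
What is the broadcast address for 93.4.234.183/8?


Network: 93.0.0.0/8
Host bits = 24
Set all host bits to 1:
Broadcast: 93.255.255.255


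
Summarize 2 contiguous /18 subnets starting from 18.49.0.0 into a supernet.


Original prefix: /18
Number of subnets: 2 = 2^1
New prefix = 18 - 1 = 17
Supernet: 18.49.0.0/17


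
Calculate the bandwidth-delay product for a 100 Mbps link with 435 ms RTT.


BDP = bandwidth * RTT
= 100 Mbps * 435 ms
= 100 * 1e6 * 435 / 1000 bits
= 43500000 bits
= 5437500 bytes
= 5310.0586 KB
BDP = 43500000 bits (5437500 bytes)


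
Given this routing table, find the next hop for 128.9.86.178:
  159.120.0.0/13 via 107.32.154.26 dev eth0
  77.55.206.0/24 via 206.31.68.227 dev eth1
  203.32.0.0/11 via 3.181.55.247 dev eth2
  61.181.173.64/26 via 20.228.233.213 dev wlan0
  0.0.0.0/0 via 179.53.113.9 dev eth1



Longest prefix match for 128.9.86.178:
  /13 159.120.0.0: no
  /24 77.55.206.0: no
  /11 203.32.0.0: no
  /26 61.181.173.64: no
  /0 0.0.0.0: MATCH
Selected: next-hop 179.53.113.9 via eth1 (matched /0)


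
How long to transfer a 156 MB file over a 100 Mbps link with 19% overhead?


Effective throughput = 100 * (1 - 19/100) = 81 Mbps
File size in Mb = 156 * 8 = 1248 Mb
Time = 1248 / 81
Time = 15.4074 seconds


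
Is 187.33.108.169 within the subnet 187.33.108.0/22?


Subnet network: 187.33.108.0
Test IP AND mask: 187.33.108.0
Yes, 187.33.108.169 is in 187.33.108.0/22


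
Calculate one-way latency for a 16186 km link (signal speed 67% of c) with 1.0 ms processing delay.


Speed = 0.67 * 3e5 km/s = 201000 km/s
Propagation delay = 16186 / 201000 = 0.0805 s = 80.5274 ms
Processing delay = 1.0 ms
Total one-way latency = 81.5274 ms


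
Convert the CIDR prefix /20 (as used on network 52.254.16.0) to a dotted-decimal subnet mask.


/20 means 20 network bits, 12 host bits
Binary: 11111111111111111111000000000000
Mask: 255.255.240.0


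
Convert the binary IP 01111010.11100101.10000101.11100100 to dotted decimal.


01111010 = 122
11100101 = 229
10000101 = 133
11100100 = 228
IP: 122.229.133.228


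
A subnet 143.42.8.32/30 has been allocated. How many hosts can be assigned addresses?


Host bits = 32 - 30 = 2
Total addresses = 2^2 = 4
Usable = total - 2 (network and broadcast)
Usable hosts: 2


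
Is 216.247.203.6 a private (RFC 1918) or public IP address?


RFC 1918 private ranges:
  10.0.0.0/8 (10.0.0.0 - 10.255.255.255)
  172.16.0.0/12 (172.16.0.0 - 172.31.255.255)
  192.168.0.0/16 (192.168.0.0 - 192.168.255.255)
Public (not in any RFC 1918 range)


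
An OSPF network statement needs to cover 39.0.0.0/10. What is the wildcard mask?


Subnet mask: 255.192.0.0
Wildcard = 255.255.255.255 - subnet mask
255 - 255 = 0
255 - 192 = 63
255 - 0 = 255
255 - 0 = 255
Wildcard: 0.63.255.255


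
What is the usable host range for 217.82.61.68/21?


Network: 217.82.56.0
Broadcast: 217.82.63.255
First usable = network + 1
Last usable = broadcast - 1
Range: 217.82.56.1 to 217.82.63.254


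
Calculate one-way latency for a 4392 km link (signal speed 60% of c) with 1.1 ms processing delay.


Speed = 0.6 * 3e5 km/s = 180000 km/s
Propagation delay = 4392 / 180000 = 0.0244 s = 24.4 ms
Processing delay = 1.1 ms
Total one-way latency = 25.5 ms


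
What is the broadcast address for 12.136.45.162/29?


Network: 12.136.45.160/29
Host bits = 3
Set all host bits to 1:
Broadcast: 12.136.45.167


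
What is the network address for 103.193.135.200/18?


IP:   01100111.11000001.10000111.11001000
Mask: 11111111.11111111.11000000.00000000
AND operation:
Net:  01100111.11000001.10000000.00000000
Network: 103.193.128.0/18


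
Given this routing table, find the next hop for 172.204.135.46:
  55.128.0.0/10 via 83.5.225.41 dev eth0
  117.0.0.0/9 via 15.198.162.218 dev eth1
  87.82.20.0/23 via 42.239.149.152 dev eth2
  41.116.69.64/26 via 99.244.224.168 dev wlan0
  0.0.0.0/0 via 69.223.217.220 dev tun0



Longest prefix match for 172.204.135.46:
  /10 55.128.0.0: no
  /9 117.0.0.0: no
  /23 87.82.20.0: no
  /26 41.116.69.64: no
  /0 0.0.0.0: MATCH
Selected: next-hop 69.223.217.220 via tun0 (matched /0)


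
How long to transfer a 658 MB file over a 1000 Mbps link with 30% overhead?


Effective throughput = 1000 * (1 - 30/100) = 700 Mbps
File size in Mb = 658 * 8 = 5264 Mb
Time = 5264 / 700
Time = 7.52 seconds


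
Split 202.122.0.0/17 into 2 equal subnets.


New prefix = 17 + 1 = 18
Each subnet has 16384 addresses
  202.122.0.0/18
  202.122.64.0/18
Subnets: 202.122.0.0/18, 202.122.64.0/18


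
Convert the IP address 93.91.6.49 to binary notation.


93 = 01011101
91 = 01011011
6 = 00000110
49 = 00110001
Binary: 01011101.01011011.00000110.00110001


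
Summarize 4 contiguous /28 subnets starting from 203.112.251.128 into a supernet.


Original prefix: /28
Number of subnets: 4 = 2^2
New prefix = 28 - 2 = 26
Supernet: 203.112.251.128/26


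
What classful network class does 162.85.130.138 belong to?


First octet: 162
Binary: 10100010
10xxxxxx -> Class B (128-191)
Class B, default mask 255.255.0.0 (/16)


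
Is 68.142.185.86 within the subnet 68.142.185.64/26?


Subnet network: 68.142.185.64
Test IP AND mask: 68.142.185.64
Yes, 68.142.185.86 is in 68.142.185.64/26


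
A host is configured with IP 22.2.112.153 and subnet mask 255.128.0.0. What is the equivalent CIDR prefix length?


Binary: 11111111.10000000.00000000.00000000
Count leading 1s
Prefix: /9


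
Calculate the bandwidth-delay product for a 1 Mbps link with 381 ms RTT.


BDP = bandwidth * RTT
= 1 Mbps * 381 ms
= 1 * 1e6 * 381 / 1000 bits
= 381000 bits
= 47625 bytes
= 46.5088 KB
BDP = 381000 bits (47625 bytes)


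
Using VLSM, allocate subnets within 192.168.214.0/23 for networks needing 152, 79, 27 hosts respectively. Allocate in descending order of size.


152 hosts -> /24 (254 usable): 192.168.214.0/24
79 hosts -> /25 (126 usable): 192.168.215.0/25
27 hosts -> /27 (30 usable): 192.168.215.128/27
Allocation: 192.168.214.0/24 (152 hosts, 254 usable); 192.168.215.0/25 (79 hosts, 126 usable); 192.168.215.128/27 (27 hosts, 30 usable)


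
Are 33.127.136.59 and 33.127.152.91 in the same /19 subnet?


Mask: 255.255.224.0
33.127.136.59 AND mask = 33.127.128.0
33.127.152.91 AND mask = 33.127.128.0
Yes, same subnet (33.127.128.0)


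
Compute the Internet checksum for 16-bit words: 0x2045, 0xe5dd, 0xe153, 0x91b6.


Sum all words (with carry folding):
+ 0x2045 = 0x2045
+ 0xe5dd = 0x0623
+ 0xe153 = 0xe776
+ 0x91b6 = 0x792d
One's complement: ~0x792d
Checksum = 0x86d2


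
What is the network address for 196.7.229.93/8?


IP:   11000100.00000111.11100101.01011101
Mask: 11111111.00000000.00000000.00000000
AND operation:
Net:  11000100.00000000.00000000.00000000
Network: 196.0.0.0/8


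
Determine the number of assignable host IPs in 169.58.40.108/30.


Host bits = 32 - 30 = 2
Total addresses = 2^2 = 4
Usable = total - 2 (network and broadcast)
Usable hosts: 2


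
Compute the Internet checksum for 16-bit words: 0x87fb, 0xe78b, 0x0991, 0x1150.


Sum all words (with carry folding):
+ 0x87fb = 0x87fb
+ 0xe78b = 0x6f87
+ 0x0991 = 0x7918
+ 0x1150 = 0x8a68
One's complement: ~0x8a68
Checksum = 0x7597


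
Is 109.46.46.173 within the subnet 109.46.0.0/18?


Subnet network: 109.46.0.0
Test IP AND mask: 109.46.0.0
Yes, 109.46.46.173 is in 109.46.0.0/18


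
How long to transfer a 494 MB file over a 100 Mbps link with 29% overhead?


Effective throughput = 100 * (1 - 29/100) = 71 Mbps
File size in Mb = 494 * 8 = 3952 Mb
Time = 3952 / 71
Time = 55.662 seconds


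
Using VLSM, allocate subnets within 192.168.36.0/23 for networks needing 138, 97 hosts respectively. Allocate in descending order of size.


138 hosts -> /24 (254 usable): 192.168.36.0/24
97 hosts -> /25 (126 usable): 192.168.37.0/25
Allocation: 192.168.36.0/24 (138 hosts, 254 usable); 192.168.37.0/25 (97 hosts, 126 usable)


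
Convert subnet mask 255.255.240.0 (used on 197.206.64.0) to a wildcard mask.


Subnet mask: 255.255.240.0
Wildcard = 255.255.255.255 - subnet mask
255 - 255 = 0
255 - 255 = 0
255 - 240 = 15
255 - 0 = 255
Wildcard: 0.0.15.255


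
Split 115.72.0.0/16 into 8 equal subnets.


New prefix = 16 + 3 = 19
Each subnet has 8192 addresses
  115.72.0.0/19
  115.72.32.0/19
  115.72.64.0/19
  115.72.96.0/19
  115.72.128.0/19
  115.72.160.0/19
  115.72.192.0/19
  115.72.224.0/19
Subnets: 115.72.0.0/19, 115.72.32.0/19, 115.72.64.0/19, 115.72.96.0/19, 115.72.128.0/19, 115.72.160.0/19, 115.72.192.0/19, 115.72.224.0/19


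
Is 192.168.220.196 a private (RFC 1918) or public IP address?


RFC 1918 private ranges:
  10.0.0.0/8 (10.0.0.0 - 10.255.255.255)
  172.16.0.0/12 (172.16.0.0 - 172.31.255.255)
  192.168.0.0/16 (192.168.0.0 - 192.168.255.255)
Private (in 192.168.0.0/16)


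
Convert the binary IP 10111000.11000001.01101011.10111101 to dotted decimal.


10111000 = 184
11000001 = 193
01101011 = 107
10111101 = 189
IP: 184.193.107.189


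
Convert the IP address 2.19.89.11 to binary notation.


2 = 00000010
19 = 00010011
89 = 01011001
11 = 00001011
Binary: 00000010.00010011.01011001.00001011


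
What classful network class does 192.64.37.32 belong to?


First octet: 192
Binary: 11000000
110xxxxx -> Class C (192-223)
Class C, default mask 255.255.255.0 (/24)


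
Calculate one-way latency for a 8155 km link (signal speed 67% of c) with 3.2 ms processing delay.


Speed = 0.67 * 3e5 km/s = 201000 km/s
Propagation delay = 8155 / 201000 = 0.0406 s = 40.5721 ms
Processing delay = 3.2 ms
Total one-way latency = 43.7721 ms


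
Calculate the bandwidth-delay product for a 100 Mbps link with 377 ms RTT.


BDP = bandwidth * RTT
= 100 Mbps * 377 ms
= 100 * 1e6 * 377 / 1000 bits
= 37700000 bits
= 4712500 bytes
= 4602.0508 KB
BDP = 37700000 bits (4712500 bytes)


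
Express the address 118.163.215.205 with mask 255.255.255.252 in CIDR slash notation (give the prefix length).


Binary: 11111111.11111111.11111111.11111100
Count leading 1s
Prefix: /30


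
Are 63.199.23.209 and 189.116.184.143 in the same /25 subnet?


Mask: 255.255.255.128
63.199.23.209 AND mask = 63.199.23.128
189.116.184.143 AND mask = 189.116.184.128
No, different subnets (63.199.23.128 vs 189.116.184.128)


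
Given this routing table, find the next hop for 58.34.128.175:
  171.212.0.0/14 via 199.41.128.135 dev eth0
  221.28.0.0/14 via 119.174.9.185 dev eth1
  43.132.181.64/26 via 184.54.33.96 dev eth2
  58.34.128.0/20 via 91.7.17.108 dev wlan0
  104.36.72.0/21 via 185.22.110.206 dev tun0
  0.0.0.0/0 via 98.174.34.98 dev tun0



Longest prefix match for 58.34.128.175:
  /14 171.212.0.0: no
  /14 221.28.0.0: no
  /26 43.132.181.64: no
  /20 58.34.128.0: MATCH
  /21 104.36.72.0: no
  /0 0.0.0.0: MATCH
Selected: next-hop 91.7.17.108 via wlan0 (matched /20)


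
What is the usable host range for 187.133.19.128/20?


Network: 187.133.16.0
Broadcast: 187.133.31.255
First usable = network + 1
Last usable = broadcast - 1
Range: 187.133.16.1 to 187.133.31.254


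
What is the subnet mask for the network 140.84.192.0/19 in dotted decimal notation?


/19 means 19 network bits, 13 host bits
Binary: 11111111111111111110000000000000
Mask: 255.255.224.0


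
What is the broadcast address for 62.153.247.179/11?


Network: 62.128.0.0/11
Host bits = 21
Set all host bits to 1:
Broadcast: 62.159.255.255


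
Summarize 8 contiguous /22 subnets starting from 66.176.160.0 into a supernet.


Original prefix: /22
Number of subnets: 8 = 2^3
New prefix = 22 - 3 = 19
Supernet: 66.176.160.0/19


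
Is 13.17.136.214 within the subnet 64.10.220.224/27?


Subnet network: 64.10.220.224
Test IP AND mask: 13.17.136.192
No, 13.17.136.214 is not in 64.10.220.224/27


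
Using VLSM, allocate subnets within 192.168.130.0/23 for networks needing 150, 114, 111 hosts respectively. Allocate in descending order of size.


150 hosts -> /24 (254 usable): 192.168.130.0/24
114 hosts -> /25 (126 usable): 192.168.131.0/25
111 hosts -> /25 (126 usable): 192.168.131.128/25
Allocation: 192.168.130.0/24 (150 hosts, 254 usable); 192.168.131.0/25 (114 hosts, 126 usable); 192.168.131.128/25 (111 hosts, 126 usable)


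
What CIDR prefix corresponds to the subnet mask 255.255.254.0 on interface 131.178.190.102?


Binary: 11111111.11111111.11111110.00000000
Count leading 1s
Prefix: /23


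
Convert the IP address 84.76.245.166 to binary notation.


84 = 01010100
76 = 01001100
245 = 11110101
166 = 10100110
Binary: 01010100.01001100.11110101.10100110


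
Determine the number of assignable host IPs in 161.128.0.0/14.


Host bits = 32 - 14 = 18
Total addresses = 2^18 = 262144
Usable = total - 2 (network and broadcast)
Usable hosts: 262142


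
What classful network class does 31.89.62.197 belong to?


First octet: 31
Binary: 00011111
0xxxxxxx -> Class A (1-126)
Class A, default mask 255.0.0.0 (/8)


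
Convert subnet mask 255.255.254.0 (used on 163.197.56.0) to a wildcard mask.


Subnet mask: 255.255.254.0
Wildcard = 255.255.255.255 - subnet mask
255 - 255 = 0
255 - 255 = 0
255 - 254 = 1
255 - 0 = 255
Wildcard: 0.0.1.255


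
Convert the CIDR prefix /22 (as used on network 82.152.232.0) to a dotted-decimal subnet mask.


/22 means 22 network bits, 10 host bits
Binary: 11111111111111111111110000000000
Mask: 255.255.252.0


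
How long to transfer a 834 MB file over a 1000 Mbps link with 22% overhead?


Effective throughput = 1000 * (1 - 22/100) = 780 Mbps
File size in Mb = 834 * 8 = 6672 Mb
Time = 6672 / 780
Time = 8.5538 seconds


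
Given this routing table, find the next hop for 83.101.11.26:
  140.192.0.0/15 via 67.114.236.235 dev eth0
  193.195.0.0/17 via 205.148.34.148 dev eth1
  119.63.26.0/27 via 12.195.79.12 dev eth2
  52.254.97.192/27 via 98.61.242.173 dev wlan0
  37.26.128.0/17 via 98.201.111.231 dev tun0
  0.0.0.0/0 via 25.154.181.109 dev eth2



Longest prefix match for 83.101.11.26:
  /15 140.192.0.0: no
  /17 193.195.0.0: no
  /27 119.63.26.0: no
  /27 52.254.97.192: no
  /17 37.26.128.0: no
  /0 0.0.0.0: MATCH
Selected: next-hop 25.154.181.109 via eth2 (matched /0)


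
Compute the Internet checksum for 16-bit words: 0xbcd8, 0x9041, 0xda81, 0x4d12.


Sum all words (with carry folding):
+ 0xbcd8 = 0xbcd8
+ 0x9041 = 0x4d1a
+ 0xda81 = 0x279c
+ 0x4d12 = 0x74ae
One's complement: ~0x74ae
Checksum = 0x8b51


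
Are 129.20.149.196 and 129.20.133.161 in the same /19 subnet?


Mask: 255.255.224.0
129.20.149.196 AND mask = 129.20.128.0
129.20.133.161 AND mask = 129.20.128.0
Yes, same subnet (129.20.128.0)


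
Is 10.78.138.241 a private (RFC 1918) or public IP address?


RFC 1918 private ranges:
  10.0.0.0/8 (10.0.0.0 - 10.255.255.255)
  172.16.0.0/12 (172.16.0.0 - 172.31.255.255)
  192.168.0.0/16 (192.168.0.0 - 192.168.255.255)
Private (in 10.0.0.0/8)


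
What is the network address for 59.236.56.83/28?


IP:   00111011.11101100.00111000.01010011
Mask: 11111111.11111111.11111111.11110000
AND operation:
Net:  00111011.11101100.00111000.01010000
Network: 59.236.56.80/28


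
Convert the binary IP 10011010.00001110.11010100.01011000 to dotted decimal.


10011010 = 154
00001110 = 14
11010100 = 212
01011000 = 88
IP: 154.14.212.88


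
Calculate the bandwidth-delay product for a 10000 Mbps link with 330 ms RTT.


BDP = bandwidth * RTT
= 10000 Mbps * 330 ms
= 10000 * 1e6 * 330 / 1000 bits
= 3300000000 bits
= 412500000 bytes
= 402832.0312 KB
BDP = 3300000000 bits (412500000 bytes)


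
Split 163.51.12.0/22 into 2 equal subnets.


New prefix = 22 + 1 = 23
Each subnet has 512 addresses
  163.51.12.0/23
  163.51.14.0/23
Subnets: 163.51.12.0/23, 163.51.14.0/23


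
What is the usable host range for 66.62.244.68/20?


Network: 66.62.240.0
Broadcast: 66.62.255.255
First usable = network + 1
Last usable = broadcast - 1
Range: 66.62.240.1 to 66.62.255.254


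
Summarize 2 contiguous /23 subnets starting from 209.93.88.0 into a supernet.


Original prefix: /23
Number of subnets: 2 = 2^1
New prefix = 23 - 1 = 22
Supernet: 209.93.88.0/22


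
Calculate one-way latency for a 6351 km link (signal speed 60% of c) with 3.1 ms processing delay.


Speed = 0.6 * 3e5 km/s = 180000 km/s
Propagation delay = 6351 / 180000 = 0.0353 s = 35.2833 ms
Processing delay = 3.1 ms
Total one-way latency = 38.3833 ms


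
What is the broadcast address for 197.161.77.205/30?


Network: 197.161.77.204/30
Host bits = 2
Set all host bits to 1:
Broadcast: 197.161.77.207


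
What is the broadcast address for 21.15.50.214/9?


Network: 21.0.0.0/9
Host bits = 23
Set all host bits to 1:
Broadcast: 21.127.255.255


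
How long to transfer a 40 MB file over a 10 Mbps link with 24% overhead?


Effective throughput = 10 * (1 - 24/100) = 7.6 Mbps
File size in Mb = 40 * 8 = 320 Mb
Time = 320 / 7.6
Time = 42.1053 seconds


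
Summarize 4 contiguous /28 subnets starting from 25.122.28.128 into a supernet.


Original prefix: /28
Number of subnets: 4 = 2^2
New prefix = 28 - 2 = 26
Supernet: 25.122.28.128/26


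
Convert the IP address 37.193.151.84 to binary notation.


37 = 00100101
193 = 11000001
151 = 10010111
84 = 01010100
Binary: 00100101.11000001.10010111.01010100


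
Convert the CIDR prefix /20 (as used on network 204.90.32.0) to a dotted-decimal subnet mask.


/20 means 20 network bits, 12 host bits
Binary: 11111111111111111111000000000000
Mask: 255.255.240.0


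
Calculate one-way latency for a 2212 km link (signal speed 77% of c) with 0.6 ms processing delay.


Speed = 0.77 * 3e5 km/s = 231000 km/s
Propagation delay = 2212 / 231000 = 0.0096 s = 9.5758 ms
Processing delay = 0.6 ms
Total one-way latency = 10.1758 ms


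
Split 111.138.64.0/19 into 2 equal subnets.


New prefix = 19 + 1 = 20
Each subnet has 4096 addresses
  111.138.64.0/20
  111.138.80.0/20
Subnets: 111.138.64.0/20, 111.138.80.0/20


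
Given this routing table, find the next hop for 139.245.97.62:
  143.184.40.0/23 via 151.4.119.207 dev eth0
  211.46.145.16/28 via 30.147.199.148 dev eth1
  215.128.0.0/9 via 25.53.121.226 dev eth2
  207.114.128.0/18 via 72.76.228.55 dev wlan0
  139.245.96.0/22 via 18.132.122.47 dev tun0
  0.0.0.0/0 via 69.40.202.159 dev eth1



Longest prefix match for 139.245.97.62:
  /23 143.184.40.0: no
  /28 211.46.145.16: no
  /9 215.128.0.0: no
  /18 207.114.128.0: no
  /22 139.245.96.0: MATCH
  /0 0.0.0.0: MATCH
Selected: next-hop 18.132.122.47 via tun0 (matched /22)


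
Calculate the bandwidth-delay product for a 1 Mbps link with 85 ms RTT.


BDP = bandwidth * RTT
= 1 Mbps * 85 ms
= 1 * 1e6 * 85 / 1000 bits
= 85000 bits
= 10625 bytes
= 10.376 KB
BDP = 85000 bits (10625 bytes)


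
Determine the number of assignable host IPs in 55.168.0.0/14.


Host bits = 32 - 14 = 18
Total addresses = 2^18 = 262144
Usable = total - 2 (network and broadcast)
Usable hosts: 262142


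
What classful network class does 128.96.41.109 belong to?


First octet: 128
Binary: 10000000
10xxxxxx -> Class B (128-191)
Class B, default mask 255.255.0.0 (/16)


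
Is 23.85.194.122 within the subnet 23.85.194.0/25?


Subnet network: 23.85.194.0
Test IP AND mask: 23.85.194.0
Yes, 23.85.194.122 is in 23.85.194.0/25


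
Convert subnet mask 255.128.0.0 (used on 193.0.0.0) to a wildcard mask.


Subnet mask: 255.128.0.0
Wildcard = 255.255.255.255 - subnet mask
255 - 255 = 0
255 - 128 = 127
255 - 0 = 255
255 - 0 = 255
Wildcard: 0.127.255.255


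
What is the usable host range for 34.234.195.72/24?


Network: 34.234.195.0
Broadcast: 34.234.195.255
First usable = network + 1
Last usable = broadcast - 1
Range: 34.234.195.1 to 34.234.195.254


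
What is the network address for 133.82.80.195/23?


IP:   10000101.01010010.01010000.11000011
Mask: 11111111.11111111.11111110.00000000
AND operation:
Net:  10000101.01010010.01010000.00000000
Network: 133.82.80.0/23


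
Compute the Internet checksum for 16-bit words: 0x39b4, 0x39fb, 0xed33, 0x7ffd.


Sum all words (with carry folding):
+ 0x39b4 = 0x39b4
+ 0x39fb = 0x73af
+ 0xed33 = 0x60e3
+ 0x7ffd = 0xe0e0
One's complement: ~0xe0e0
Checksum = 0x1f1f


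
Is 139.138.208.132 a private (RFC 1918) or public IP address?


RFC 1918 private ranges:
  10.0.0.0/8 (10.0.0.0 - 10.255.255.255)
  172.16.0.0/12 (172.16.0.0 - 172.31.255.255)
  192.168.0.0/16 (192.168.0.0 - 192.168.255.255)
Public (not in any RFC 1918 range)


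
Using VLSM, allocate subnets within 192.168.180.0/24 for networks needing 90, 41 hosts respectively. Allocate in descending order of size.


90 hosts -> /25 (126 usable): 192.168.180.0/25
41 hosts -> /26 (62 usable): 192.168.180.128/26
Allocation: 192.168.180.0/25 (90 hosts, 126 usable); 192.168.180.128/26 (41 hosts, 62 usable)


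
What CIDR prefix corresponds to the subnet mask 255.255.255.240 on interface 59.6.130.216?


Binary: 11111111.11111111.11111111.11110000
Count leading 1s
Prefix: /28


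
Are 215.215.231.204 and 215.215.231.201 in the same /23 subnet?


Mask: 255.255.254.0
215.215.231.204 AND mask = 215.215.230.0
215.215.231.201 AND mask = 215.215.230.0
Yes, same subnet (215.215.230.0)


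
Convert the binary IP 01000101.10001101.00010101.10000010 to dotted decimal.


01000101 = 69
10001101 = 141
00010101 = 21
10000010 = 130
IP: 69.141.21.130


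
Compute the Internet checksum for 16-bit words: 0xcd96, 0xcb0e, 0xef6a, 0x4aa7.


Sum all words (with carry folding):
+ 0xcd96 = 0xcd96
+ 0xcb0e = 0x98a5
+ 0xef6a = 0x8810
+ 0x4aa7 = 0xd2b7
One's complement: ~0xd2b7
Checksum = 0x2d48


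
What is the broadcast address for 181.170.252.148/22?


Network: 181.170.252.0/22
Host bits = 10
Set all host bits to 1:
Broadcast: 181.170.255.255


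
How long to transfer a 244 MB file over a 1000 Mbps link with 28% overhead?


Effective throughput = 1000 * (1 - 28/100) = 720 Mbps
File size in Mb = 244 * 8 = 1952 Mb
Time = 1952 / 720
Time = 2.7111 seconds


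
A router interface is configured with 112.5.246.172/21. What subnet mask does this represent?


/21 means 21 network bits, 11 host bits
Binary: 11111111111111111111100000000000
Mask: 255.255.248.0


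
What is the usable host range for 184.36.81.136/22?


Network: 184.36.80.0
Broadcast: 184.36.83.255
First usable = network + 1
Last usable = broadcast - 1
Range: 184.36.80.1 to 184.36.83.254


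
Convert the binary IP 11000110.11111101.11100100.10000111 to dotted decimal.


11000110 = 198
11111101 = 253
11100100 = 228
10000111 = 135
IP: 198.253.228.135


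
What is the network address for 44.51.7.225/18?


IP:   00101100.00110011.00000111.11100001
Mask: 11111111.11111111.11000000.00000000
AND operation:
Net:  00101100.00110011.00000000.00000000
Network: 44.51.0.0/18


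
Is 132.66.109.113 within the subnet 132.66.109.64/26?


Subnet network: 132.66.109.64
Test IP AND mask: 132.66.109.64
Yes, 132.66.109.113 is in 132.66.109.64/26


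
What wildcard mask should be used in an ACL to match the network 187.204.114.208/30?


Subnet mask: 255.255.255.252
Wildcard = 255.255.255.255 - subnet mask
255 - 255 = 0
255 - 255 = 0
255 - 255 = 0
255 - 252 = 3
Wildcard: 0.0.0.3


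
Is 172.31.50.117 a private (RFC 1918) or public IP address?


RFC 1918 private ranges:
  10.0.0.0/8 (10.0.0.0 - 10.255.255.255)
  172.16.0.0/12 (172.16.0.0 - 172.31.255.255)
  192.168.0.0/16 (192.168.0.0 - 192.168.255.255)
Private (in 172.16.0.0/12)


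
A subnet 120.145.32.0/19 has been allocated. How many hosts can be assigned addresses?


Host bits = 32 - 19 = 13
Total addresses = 2^13 = 8192
Usable = total - 2 (network and broadcast)
Usable hosts: 8190


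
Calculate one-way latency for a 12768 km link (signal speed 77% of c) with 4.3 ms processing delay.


Speed = 0.77 * 3e5 km/s = 231000 km/s
Propagation delay = 12768 / 231000 = 0.0553 s = 55.2727 ms
Processing delay = 4.3 ms
Total one-way latency = 59.5727 ms
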